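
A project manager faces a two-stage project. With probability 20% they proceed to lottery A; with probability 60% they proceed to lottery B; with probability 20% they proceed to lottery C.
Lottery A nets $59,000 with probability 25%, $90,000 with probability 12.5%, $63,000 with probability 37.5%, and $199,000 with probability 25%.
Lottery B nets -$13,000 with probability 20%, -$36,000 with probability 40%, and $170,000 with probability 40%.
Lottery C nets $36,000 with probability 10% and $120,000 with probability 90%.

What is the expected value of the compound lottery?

EV(A) = 0.25 × 59000 + 0.125 × 90000 + 0.375 × 63000 + 0.25 × 199000 = 14750 + 11250 + 23625 + 49750 = 99375
EV(B) = 0.2 × (-13000) + 0.4 × (-36000) + 0.4 × 170000 = -2600 − 14400 + 68000 = 51000
EV(C) = 0.1 × 36000 + 0.9 × 120000 = 3600 + 108000 = 111600
Overall = 0.2 × 99375 + 0.6 × 51000 + 0.2 × 111600 = 19875 + 30600 + 22320 = 72795

$72,795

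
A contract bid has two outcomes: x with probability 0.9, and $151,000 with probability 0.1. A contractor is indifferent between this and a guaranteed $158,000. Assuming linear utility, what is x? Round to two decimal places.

x = $158,777.78

0.9·x + 0.1·151000 = 158000
0.9·x = 158000 − 15100 = 142900
x = 142900 / 0.9 = 158777.7778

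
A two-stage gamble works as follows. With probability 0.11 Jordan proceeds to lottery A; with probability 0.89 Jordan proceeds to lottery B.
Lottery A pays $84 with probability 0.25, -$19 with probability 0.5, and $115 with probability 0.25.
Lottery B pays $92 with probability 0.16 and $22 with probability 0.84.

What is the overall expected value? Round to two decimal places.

$33.98

EV(A) = 0.25 × 84 + 0.5 × (-19) + 0.25 × 115 = 21 − 9.5 + 28.75 = 40.25
EV(B) = 0.16 × 92 + 0.84 × 22 = 14.72 + 18.48 = 33.2
Overall = 0.11 × 40.25 + 0.89 × 33.2 = 4.4275 + 29.548 = 33.9755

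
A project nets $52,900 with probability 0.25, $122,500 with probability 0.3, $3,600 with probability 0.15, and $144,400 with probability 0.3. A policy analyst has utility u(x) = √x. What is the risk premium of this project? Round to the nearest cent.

$12,324.75

E[u] = 0.25·√52900 + 0.3·√122500 + 0.15·√3600 + 0.3·√144400 = 0.25·230 + 0.3·350 + 0.15·60 + 0.3·380 = 285.5
CE = (285.5)² = 81510.25
Risk premium = EV − CE = 93835 − 81510.25 = 12324.75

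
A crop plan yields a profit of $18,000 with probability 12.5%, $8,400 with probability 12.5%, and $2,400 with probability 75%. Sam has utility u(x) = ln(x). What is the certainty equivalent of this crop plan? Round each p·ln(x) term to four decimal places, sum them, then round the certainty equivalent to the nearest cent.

E[u] = 0.125·ln(18000) + 0.125·ln(8400) + 0.75·ln(2400) = 1.2248 + 1.1295 + 5.8374 = 8.1917
CE = e^8.1917 ≈ 3610.86

$3,610.86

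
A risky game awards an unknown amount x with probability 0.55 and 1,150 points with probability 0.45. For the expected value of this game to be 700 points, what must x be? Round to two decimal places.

x = 331.82 points

0.55·x + 0.45·1150 = 700
0.55·x = 700 − 517.5 = 182.5
x = 182.5 / 0.55 = 331.8182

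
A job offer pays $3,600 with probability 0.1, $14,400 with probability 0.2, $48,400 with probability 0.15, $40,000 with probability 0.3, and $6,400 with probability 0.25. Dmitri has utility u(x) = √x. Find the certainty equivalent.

E[u] = 0.1·√3600 + 0.2·√14400 + 0.15·√48400 + 0.3·√40000 + 0.25·√6400 = 0.1·60 + 0.2·120 + 0.15·220 + 0.3·200 + 0.25·80 = 143
CE = (143)² = 20449

$20,449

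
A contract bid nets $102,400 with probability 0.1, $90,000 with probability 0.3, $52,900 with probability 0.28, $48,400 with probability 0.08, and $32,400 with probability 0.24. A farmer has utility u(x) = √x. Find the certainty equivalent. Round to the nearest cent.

E[u] = 0.1·√102400 + 0.3·√90000 + 0.28·√52900 + 0.08·√48400 + 0.24·√32400 = 0.1·320 + 0.3·300 + 0.28·230 + 0.08·220 + 0.24·180 = 247.2
CE = (247.2)² = 61107.84

$61,107.84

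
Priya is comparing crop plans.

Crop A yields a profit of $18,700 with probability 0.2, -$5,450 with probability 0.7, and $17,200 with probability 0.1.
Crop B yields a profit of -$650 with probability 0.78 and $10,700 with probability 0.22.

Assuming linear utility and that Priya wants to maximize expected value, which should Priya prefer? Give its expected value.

Crop B ($1,847)

Crop A = 0.2 × 18700 + 0.7 × (-5450) + 0.1 × 17200 = 3740 − 3815 + 1720 = 1645
Crop B = 0.78 × (-650) + 0.22 × 10700 = -507 + 2354 = 1847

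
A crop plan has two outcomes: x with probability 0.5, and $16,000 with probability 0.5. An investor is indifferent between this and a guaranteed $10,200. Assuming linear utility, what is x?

0.5·x + 0.5·16000 = 10200
0.5·x = 10200 − 8000 = 2200
x = 2200 / 0.5 = 4400

x = $4,400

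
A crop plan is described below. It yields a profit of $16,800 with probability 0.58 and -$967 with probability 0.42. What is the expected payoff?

$9,337.86

EV = 0.58 × 16800 + 0.42 × (-967) = 9744 − 406.14 = 9337.86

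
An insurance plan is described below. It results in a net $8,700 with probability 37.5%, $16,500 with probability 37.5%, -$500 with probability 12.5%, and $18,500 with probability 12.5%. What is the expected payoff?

EV = 0.375 × 8700 + 0.375 × 16500 + 0.125 × (-500) + 0.125 × 18500 = 3262.5 + 6187.5 − 62.5 + 2312.5 = 11700

$11,700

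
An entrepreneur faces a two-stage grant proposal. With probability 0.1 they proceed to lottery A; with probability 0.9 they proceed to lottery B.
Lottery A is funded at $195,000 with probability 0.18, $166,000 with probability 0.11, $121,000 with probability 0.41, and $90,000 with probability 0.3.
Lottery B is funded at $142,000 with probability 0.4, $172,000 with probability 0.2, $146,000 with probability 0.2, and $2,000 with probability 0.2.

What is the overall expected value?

EV(A) = 0.18 × 195000 + 0.11 × 166000 + 0.41 × 121000 + 0.3 × 90000 = 35100 + 18260 + 49610 + 27000 = 129970
EV(B) = 0.4 × 142000 + 0.2 × 172000 + 0.2 × 146000 + 0.2 × 2000 = 56800 + 34400 + 29200 + 400 = 120800
Overall = 0.1 × 129970 + 0.9 × 120800 = 12997 + 108720 = 121717

$121,717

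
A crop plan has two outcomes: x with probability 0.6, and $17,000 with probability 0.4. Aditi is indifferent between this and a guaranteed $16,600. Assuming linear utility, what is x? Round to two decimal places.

x = $16,333.33

0.6·x + 0.4·17000 = 16600
0.6·x = 16600 − 6800 = 9800
x = 9800 / 0.6 = 16333.3333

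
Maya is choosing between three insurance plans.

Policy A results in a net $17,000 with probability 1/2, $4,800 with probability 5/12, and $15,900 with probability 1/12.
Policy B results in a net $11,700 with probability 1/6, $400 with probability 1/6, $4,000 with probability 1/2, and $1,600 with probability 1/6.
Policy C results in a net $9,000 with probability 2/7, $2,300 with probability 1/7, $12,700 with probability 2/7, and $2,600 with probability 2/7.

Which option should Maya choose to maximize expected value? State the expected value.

Policy A ($11,825)

Policy A = 1/2 × 17000 + 5/12 × 4800 + 1/12 × 15900 = 8500 + 2000 + 1325 = 11825
Policy B = 1/6 × 11700 + 1/6 × 400 + 1/2 × 4000 + 1/6 × 1600 = 1950 + 66.6667 + 2000 + 266.6667 = 4283.3333
Policy C = 2/7 × 9000 + 1/7 × 2300 + 2/7 × 12700 + 2/7 × 2600 = 2571.4286 + 328.5714 + 3628.5714 + 742.8571 = 7271.4286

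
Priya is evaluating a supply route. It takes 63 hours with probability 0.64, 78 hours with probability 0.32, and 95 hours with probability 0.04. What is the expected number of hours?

EV = 0.64 × 63 + 0.32 × 78 + 0.04 × 95 = 40.32 + 24.96 + 3.8 = 69.08

69.08 hours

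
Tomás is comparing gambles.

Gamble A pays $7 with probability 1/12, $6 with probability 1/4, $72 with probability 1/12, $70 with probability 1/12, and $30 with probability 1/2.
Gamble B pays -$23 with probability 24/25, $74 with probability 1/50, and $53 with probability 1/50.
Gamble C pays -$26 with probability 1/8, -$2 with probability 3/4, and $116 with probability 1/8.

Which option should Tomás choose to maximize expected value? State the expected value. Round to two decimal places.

Gamble A ($28.92)

Gamble A = 1/12 × 7 + 1/4 × 6 + 1/12 × 72 + 1/12 × 70 + 1/2 × 30 = 0.5833 + 1.5 + 6 + 5.8333 + 15 = 28.9167
Gamble B = 24/25 × (-23) + 1/50 × 74 + 1/50 × 53 = -22.08 + 1.48 + 1.06 = -19.54
Gamble C = 1/8 × (-26) + 3/4 × (-2) + 1/8 × 116 = -3.25 − 1.5 + 14.5 = 9.75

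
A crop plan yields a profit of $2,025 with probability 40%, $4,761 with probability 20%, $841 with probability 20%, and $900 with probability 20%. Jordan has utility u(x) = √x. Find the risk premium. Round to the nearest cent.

E[u] = 0.4·√2025 + 0.2·√4761 + 0.2·√841 + 0.2·√900 = 0.4·45 + 0.2·69 + 0.2·29 + 0.2·30 = 43.6
CE = (43.6)² = 1900.96
Risk premium = EV − CE = 2110.4 − 1900.96 = 209.44

$209.44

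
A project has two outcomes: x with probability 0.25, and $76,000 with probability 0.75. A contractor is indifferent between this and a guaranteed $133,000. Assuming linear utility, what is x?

x = $304,000

0.25·x + 0.75·76000 = 133000
0.25·x = 133000 − 57000 = 76000
x = 76000 / 0.25 = 304000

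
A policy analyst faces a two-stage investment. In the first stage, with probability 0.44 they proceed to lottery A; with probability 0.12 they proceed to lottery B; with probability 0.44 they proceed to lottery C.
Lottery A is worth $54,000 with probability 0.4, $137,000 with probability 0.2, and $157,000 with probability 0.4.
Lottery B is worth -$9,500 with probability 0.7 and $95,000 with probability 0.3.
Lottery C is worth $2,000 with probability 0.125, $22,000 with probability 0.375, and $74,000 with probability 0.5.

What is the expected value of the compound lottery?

EV(A) = 0.4 × 54000 + 0.2 × 137000 + 0.4 × 157000 = 21600 + 27400 + 62800 = 111800
EV(B) = 0.7 × (-9500) + 0.3 × 95000 = -6650 + 28500 = 21850
EV(C) = 0.125 × 2000 + 0.375 × 22000 + 0.5 × 74000 = 250 + 8250 + 37000 = 45500
Overall = 0.44 × 111800 + 0.12 × 21850 + 0.44 × 45500 = 49192 + 2622 + 20020 = 71834

$71,834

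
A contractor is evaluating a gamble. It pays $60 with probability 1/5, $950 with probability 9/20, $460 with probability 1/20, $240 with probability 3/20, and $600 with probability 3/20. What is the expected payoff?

$588.50

EV = 1/5 × 60 + 9/20 × 950 + 1/20 × 460 + 3/20 × 240 + 3/20 × 600 = 12 + 427.5 + 23 + 36 + 90 = 588.5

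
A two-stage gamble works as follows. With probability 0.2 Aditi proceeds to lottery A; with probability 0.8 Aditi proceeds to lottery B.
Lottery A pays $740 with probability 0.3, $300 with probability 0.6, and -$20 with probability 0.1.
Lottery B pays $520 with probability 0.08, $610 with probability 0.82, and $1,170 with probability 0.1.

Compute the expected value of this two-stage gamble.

EV(A) = 0.3 × 740 + 0.6 × 300 + 0.1 × (-20) = 222 + 180 − 2 = 400
EV(B) = 0.08 × 520 + 0.82 × 610 + 0.1 × 1170 = 41.6 + 500.2 + 117 = 658.8
Overall = 0.2 × 400 + 0.8 × 658.8 = 80 + 527.04 = 607.04

$607.04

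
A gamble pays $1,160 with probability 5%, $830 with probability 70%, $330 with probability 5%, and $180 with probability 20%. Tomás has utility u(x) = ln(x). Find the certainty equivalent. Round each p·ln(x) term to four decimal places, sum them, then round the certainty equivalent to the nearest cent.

$593.72

E[u] = 0.05·ln(1160) + 0.7·ln(830) + 0.05·ln(330) + 0.2·ln(180) = 0.3528 + 4.7050 + 0.2900 + 1.0386 = 6.3864
CE = e^6.3864 ≈ 593.72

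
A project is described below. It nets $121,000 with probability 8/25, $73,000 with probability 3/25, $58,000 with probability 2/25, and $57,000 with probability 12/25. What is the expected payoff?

$79,480

EV = 8/25 × 121000 + 3/25 × 73000 + 2/25 × 58000 + 12/25 × 57000 = 38720 + 8760 + 4640 + 27360 = 79480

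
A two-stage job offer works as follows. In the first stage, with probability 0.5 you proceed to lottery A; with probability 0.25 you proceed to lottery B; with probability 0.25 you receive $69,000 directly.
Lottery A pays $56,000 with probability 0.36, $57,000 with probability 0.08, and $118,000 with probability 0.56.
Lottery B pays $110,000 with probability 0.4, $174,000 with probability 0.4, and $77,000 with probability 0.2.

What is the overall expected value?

EV(A) = 0.36 × 56000 + 0.08 × 57000 + 0.56 × 118000 = 20160 + 4560 + 66080 = 90800
EV(B) = 0.4 × 110000 + 0.4 × 174000 + 0.2 × 77000 = 44000 + 69600 + 15400 = 129000
Branch C: 69000 (certain)
Overall = 0.5 × 90800 + 0.25 × 129000 + 0.25 × 69000 = 45400 + 32250 + 17250 = 94900

$94,900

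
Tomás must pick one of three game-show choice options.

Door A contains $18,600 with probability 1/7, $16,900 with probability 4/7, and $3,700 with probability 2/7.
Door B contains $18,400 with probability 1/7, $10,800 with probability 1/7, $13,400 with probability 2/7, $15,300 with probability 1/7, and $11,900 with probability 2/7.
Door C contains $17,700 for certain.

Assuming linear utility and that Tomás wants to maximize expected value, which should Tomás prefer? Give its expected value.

Door A = 1/7 × 18600 + 4/7 × 16900 + 2/7 × 3700 = 2657.1429 + 9657.1429 + 1057.1429 = 13371.4286
Door B = 1/7 × 18400 + 1/7 × 10800 + 2/7 × 13400 + 1/7 × 15300 + 2/7 × 11900 = 2628.5714 + 1542.8571 + 3828.5714 + 2185.7143 + 3400 = 13585.7143
Door C: 17700 (certain)

Door C ($17,700)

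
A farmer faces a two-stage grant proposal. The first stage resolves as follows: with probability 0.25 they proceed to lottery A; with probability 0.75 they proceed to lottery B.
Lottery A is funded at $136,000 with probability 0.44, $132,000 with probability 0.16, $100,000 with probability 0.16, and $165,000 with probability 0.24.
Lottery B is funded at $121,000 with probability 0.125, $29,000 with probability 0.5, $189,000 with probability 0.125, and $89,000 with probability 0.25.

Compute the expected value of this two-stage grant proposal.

$90,765

EV(A) = 0.44 × 136000 + 0.16 × 132000 + 0.16 × 100000 + 0.24 × 165000 = 59840 + 21120 + 16000 + 39600 = 136560
EV(B) = 0.125 × 121000 + 0.5 × 29000 + 0.125 × 189000 + 0.25 × 89000 = 15125 + 14500 + 23625 + 22250 = 75500
Overall = 0.25 × 136560 + 0.75 × 75500 = 34140 + 56625 = 90765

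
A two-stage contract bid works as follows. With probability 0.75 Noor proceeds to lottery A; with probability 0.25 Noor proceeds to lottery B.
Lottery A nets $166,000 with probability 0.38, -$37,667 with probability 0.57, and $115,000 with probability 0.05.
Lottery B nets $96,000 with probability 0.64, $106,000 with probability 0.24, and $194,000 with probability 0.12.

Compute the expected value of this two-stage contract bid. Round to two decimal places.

EV(A) = 0.38 × 166000 + 0.57 × (-37667) + 0.05 × 115000 = 63080 − 21470.19 + 5750 = 47359.81
EV(B) = 0.64 × 96000 + 0.24 × 106000 + 0.12 × 194000 = 61440 + 25440 + 23280 = 110160
Overall = 0.75 × 47359.81 + 0.25 × 110160 = 35519.8575 + 27540 = 63059.8575

$63,059.86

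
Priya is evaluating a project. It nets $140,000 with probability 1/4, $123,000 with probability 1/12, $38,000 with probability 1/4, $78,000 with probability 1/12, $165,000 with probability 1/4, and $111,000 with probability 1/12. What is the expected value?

EV = 1/4 × 140000 + 1/12 × 123000 + 1/4 × 38000 + 1/12 × 78000 + 1/4 × 165000 + 1/12 × 111000 = 35000 + 10250 + 9500 + 6500 + 41250 + 9250 = 111750

$111,750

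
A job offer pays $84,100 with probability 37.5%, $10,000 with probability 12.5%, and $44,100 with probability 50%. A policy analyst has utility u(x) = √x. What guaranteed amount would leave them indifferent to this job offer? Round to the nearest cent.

E[u] = 0.375·√84100 + 0.125·√10000 + 0.5·√44100 = 0.375·290 + 0.125·100 + 0.5·210 = 226.25
CE = (226.25)² = 51189.0625

$51,189.06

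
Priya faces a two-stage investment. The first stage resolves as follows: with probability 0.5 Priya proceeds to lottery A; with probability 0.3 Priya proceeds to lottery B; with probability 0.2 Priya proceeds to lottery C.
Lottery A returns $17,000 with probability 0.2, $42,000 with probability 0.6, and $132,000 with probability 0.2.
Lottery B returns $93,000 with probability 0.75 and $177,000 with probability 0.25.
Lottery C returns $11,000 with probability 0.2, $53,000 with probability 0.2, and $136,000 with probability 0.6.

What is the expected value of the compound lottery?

$80,580

EV(A) = 0.2 × 17000 + 0.6 × 42000 + 0.2 × 132000 = 3400 + 25200 + 26400 = 55000
EV(B) = 0.75 × 93000 + 0.25 × 177000 = 69750 + 44250 = 114000
EV(C) = 0.2 × 11000 + 0.2 × 53000 + 0.6 × 136000 = 2200 + 10600 + 81600 = 94400
Overall = 0.5 × 55000 + 0.3 × 114000 + 0.2 × 94400 = 27500 + 34200 + 18880 = 80580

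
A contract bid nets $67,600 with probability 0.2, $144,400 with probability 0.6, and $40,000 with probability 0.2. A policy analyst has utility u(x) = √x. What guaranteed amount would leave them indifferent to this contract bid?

$102,400

E[u] = 0.2·√67600 + 0.6·√144400 + 0.2·√40000 = 0.2·260 + 0.6·380 + 0.2·200 = 320
CE = (320)² = 102400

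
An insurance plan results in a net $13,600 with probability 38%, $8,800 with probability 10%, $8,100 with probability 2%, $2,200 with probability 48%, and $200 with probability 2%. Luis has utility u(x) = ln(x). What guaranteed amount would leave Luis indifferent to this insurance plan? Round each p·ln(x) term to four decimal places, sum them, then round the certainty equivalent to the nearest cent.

E[u] = 0.38·ln(13600) + 0.1·ln(8800) + 0.02·ln(8100) + 0.48·ln(2200) + 0.02·ln(200) = 3.6168 + 0.9083 + 0.1800 + 3.6942 + 0.1060 = 8.5053
CE = e^8.5053 ≈ 4940.89

$4,940.89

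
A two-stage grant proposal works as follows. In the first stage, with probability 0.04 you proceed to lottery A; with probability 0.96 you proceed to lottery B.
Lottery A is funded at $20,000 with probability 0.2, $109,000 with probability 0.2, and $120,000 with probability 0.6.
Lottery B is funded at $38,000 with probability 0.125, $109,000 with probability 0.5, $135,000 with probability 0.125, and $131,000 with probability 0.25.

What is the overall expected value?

$108,432

EV(A) = 0.2 × 20000 + 0.2 × 109000 + 0.6 × 120000 = 4000 + 21800 + 72000 = 97800
EV(B) = 0.125 × 38000 + 0.5 × 109000 + 0.125 × 135000 + 0.25 × 131000 = 4750 + 54500 + 16875 + 32750 = 108875
Overall = 0.04 × 97800 + 0.96 × 108875 = 3912 + 104520 = 108432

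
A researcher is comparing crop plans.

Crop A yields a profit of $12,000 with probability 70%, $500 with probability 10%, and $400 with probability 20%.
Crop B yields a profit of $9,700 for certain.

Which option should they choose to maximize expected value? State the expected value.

Crop B ($9,700)

Crop A = 0.7 × 12000 + 0.1 × 500 + 0.2 × 400 = 8400 + 50 + 80 = 8530
Crop B: 9700 (certain)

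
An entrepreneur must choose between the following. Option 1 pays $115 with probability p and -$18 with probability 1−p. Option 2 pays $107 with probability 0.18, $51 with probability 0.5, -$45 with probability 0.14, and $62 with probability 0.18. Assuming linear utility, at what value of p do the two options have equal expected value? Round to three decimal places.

EV(Option 2) = 0.18 × 107 + 0.5 × 51 + 0.14 × (-45) + 0.18 × 62 = 19.26 + 25.5 − 6.3 + 11.16 = 49.62
p·115 + (1−p)·(-18) = 49.62
133p − 18 = 49.62
p = (49.62 + 18) / 133

p = 0.508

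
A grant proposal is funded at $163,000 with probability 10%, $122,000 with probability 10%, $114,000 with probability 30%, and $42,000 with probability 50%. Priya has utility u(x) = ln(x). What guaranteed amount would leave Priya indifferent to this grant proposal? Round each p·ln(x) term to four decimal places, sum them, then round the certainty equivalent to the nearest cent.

E[u] = 0.1·ln(163000) + 0.1·ln(122000) + 0.3·ln(114000) + 0.5·ln(42000) = 1.2002 + 1.1712 + 3.4932 + 5.3227 = 11.1873
CE = e^11.1873 ≈ 72207.56

$72,207.56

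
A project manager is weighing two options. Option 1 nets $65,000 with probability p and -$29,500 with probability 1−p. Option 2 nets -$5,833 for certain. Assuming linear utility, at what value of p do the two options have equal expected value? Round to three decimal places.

p = 0.250

p·65000 + (1−p)·(-29500) = -5833
94500p − 29500 = -5833
p = (-5833 + 29500) / 94500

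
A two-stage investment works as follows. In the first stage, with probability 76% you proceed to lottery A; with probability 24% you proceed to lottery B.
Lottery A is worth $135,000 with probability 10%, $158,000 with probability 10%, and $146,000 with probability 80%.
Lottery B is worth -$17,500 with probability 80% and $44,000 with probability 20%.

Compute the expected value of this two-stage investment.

$109,788

EV(A) = 0.1 × 135000 + 0.1 × 158000 + 0.8 × 146000 = 13500 + 15800 + 116800 = 146100
EV(B) = 0.8 × (-17500) + 0.2 × 44000 = -14000 + 8800 = -5200
Overall = 0.76 × 146100 + 0.24 × (-5200) = 111036 − 1248 = 109788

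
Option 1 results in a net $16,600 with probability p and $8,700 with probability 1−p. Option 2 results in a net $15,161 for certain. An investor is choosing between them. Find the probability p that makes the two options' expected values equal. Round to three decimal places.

p = 0.818

p·16600 + (1−p)·8700 = 15161
7900p + 8700 = 15161
p = (15161 − 8700) / 7900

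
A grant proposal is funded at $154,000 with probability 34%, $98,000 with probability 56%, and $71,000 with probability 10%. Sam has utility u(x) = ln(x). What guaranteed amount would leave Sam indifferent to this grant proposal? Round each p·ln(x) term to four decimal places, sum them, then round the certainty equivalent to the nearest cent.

E[u] = 0.34·ln(154000) + 0.56·ln(98000) + 0.1·ln(71000) = 4.0612 + 6.4359 + 1.1170 = 11.6141
CE = e^11.6141 ≈ 110646.97

$110,646.97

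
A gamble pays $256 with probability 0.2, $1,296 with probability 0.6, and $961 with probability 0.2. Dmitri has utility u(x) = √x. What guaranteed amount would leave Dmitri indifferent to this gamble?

E[u] = 0.2·√256 + 0.6·√1296 + 0.2·√961 = 0.2·16 + 0.6·36 + 0.2·31 = 31
CE = (31)² = 961

$961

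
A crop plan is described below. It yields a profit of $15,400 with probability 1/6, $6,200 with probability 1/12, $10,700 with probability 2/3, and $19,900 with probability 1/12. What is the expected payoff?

$11,875

EV = 1/6 × 15400 + 1/12 × 6200 + 2/3 × 10700 + 1/12 × 19900 = 2566.6667 + 516.6667 + 7133.3333 + 1658.3333 = 11875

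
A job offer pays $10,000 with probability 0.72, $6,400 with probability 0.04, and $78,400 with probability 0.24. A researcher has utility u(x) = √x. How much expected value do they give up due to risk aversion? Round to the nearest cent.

$5,994.24

E[u] = 0.72·√10000 + 0.04·√6400 + 0.24·√78400 = 0.72·100 + 0.04·80 + 0.24·280 = 142.4
CE = (142.4)² = 20277.76
Risk premium = EV − CE = 26272 − 20277.76 = 5994.24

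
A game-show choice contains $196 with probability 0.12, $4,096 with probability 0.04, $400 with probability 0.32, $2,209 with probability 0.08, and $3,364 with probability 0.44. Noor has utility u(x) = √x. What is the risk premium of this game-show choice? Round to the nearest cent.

$378.63

E[u] = 0.12·√196 + 0.04·√4096 + 0.32·√400 + 0.08·√2209 + 0.44·√3364 = 0.12·14 + 0.04·64 + 0.32·20 + 0.08·47 + 0.44·58 = 39.92
CE = (39.92)² = 1593.6064
Risk premium = EV − CE = 1972.24 − 1593.6064 = 378.6336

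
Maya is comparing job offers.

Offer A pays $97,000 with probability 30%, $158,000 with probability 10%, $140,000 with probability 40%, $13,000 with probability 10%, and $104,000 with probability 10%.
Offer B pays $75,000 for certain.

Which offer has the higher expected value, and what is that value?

Offer A = 0.3 × 97000 + 0.1 × 158000 + 0.4 × 140000 + 0.1 × 13000 + 0.1 × 104000 = 29100 + 15800 + 56000 + 1300 + 10400 = 112600
Offer B: 75000 (certain)

Offer A ($112,600)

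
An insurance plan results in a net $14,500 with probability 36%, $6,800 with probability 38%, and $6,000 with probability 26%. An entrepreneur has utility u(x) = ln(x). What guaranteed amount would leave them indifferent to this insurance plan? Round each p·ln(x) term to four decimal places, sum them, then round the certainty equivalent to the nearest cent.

E[u] = 0.36·ln(14500) + 0.38·ln(6800) + 0.26·ln(6000) = 3.4495 + 3.3534 + 2.2619 = 9.0648
CE = e^9.0648 ≈ 8645.55

$8,645.55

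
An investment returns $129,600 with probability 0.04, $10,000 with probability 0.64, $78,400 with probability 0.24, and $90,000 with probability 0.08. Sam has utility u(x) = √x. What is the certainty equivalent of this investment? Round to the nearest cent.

$28,764.16

E[u] = 0.04·√129600 + 0.64·√10000 + 0.24·√78400 + 0.08·√90000 = 0.04·360 + 0.64·100 + 0.24·280 + 0.08·300 = 169.6
CE = (169.6)² = 28764.16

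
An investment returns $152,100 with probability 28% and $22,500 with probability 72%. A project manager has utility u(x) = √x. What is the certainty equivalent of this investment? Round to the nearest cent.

E[u] = 0.28·√152100 + 0.72·√22500 = 0.28·390 + 0.72·150 = 217.2
CE = (217.2)² = 47175.84

$47,175.84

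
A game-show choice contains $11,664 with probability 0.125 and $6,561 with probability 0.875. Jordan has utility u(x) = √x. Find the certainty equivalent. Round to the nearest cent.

$7,119.14

E[u] = 0.125·√11664 + 0.875·√6561 = 0.125·108 + 0.875·81 = 84.375
CE = (84.375)² = 7119.140625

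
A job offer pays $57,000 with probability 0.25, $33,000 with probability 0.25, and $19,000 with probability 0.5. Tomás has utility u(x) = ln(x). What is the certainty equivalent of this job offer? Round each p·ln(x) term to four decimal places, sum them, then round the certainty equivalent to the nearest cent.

E[u] = 0.25·ln(57000) + 0.25·ln(33000) + 0.5·ln(19000) = 2.7377 + 2.6011 + 4.9261 = 10.2649
CE = e^10.2649 ≈ 28707.11

$28,707.11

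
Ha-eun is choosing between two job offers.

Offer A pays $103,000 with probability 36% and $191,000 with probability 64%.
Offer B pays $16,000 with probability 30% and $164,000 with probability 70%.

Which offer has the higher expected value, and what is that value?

Offer A ($159,320)

Offer A = 0.36 × 103000 + 0.64 × 191000 = 37080 + 122240 = 159320
Offer B = 0.3 × 16000 + 0.7 × 164000 = 4800 + 114800 = 119600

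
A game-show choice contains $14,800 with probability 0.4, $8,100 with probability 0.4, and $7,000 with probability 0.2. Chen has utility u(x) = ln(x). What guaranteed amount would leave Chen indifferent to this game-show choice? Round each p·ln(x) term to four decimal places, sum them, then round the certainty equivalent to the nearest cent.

$10,011.60

E[u] = 0.4·ln(14800) + 0.4·ln(8100) + 0.2·ln(7000) = 3.8410 + 3.5998 + 1.7707 = 9.2115
CE = e^9.2115 ≈ 10011.60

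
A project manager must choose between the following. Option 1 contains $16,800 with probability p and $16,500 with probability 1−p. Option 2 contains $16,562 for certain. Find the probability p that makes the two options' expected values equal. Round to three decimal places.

p = 0.207

p·16800 + (1−p)·16500 = 16562
300p + 16500 = 16562
p = (16562 − 16500) / 300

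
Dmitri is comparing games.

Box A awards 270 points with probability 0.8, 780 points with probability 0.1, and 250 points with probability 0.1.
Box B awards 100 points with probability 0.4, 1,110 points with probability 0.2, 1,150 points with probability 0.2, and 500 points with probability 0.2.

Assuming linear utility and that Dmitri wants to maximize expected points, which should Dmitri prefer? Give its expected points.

Box B (592 points)

Box A = 0.8 × 270 + 0.1 × 780 + 0.1 × 250 = 216 + 78 + 25 = 319
Box B = 0.4 × 100 + 0.2 × 1110 + 0.2 × 1150 + 0.2 × 500 = 40 + 222 + 230 + 100 = 592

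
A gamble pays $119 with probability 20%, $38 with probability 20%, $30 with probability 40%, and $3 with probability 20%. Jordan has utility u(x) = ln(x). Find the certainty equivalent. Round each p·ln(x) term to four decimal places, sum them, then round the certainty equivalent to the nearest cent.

E[u] = 0.2·ln(119) + 0.2·ln(38) + 0.4·ln(30) + 0.2·ln(3) = 0.9558 + 0.7275 + 1.3605 + 0.2197 = 3.2635
CE = e^3.2635 ≈ 26.14

$26.14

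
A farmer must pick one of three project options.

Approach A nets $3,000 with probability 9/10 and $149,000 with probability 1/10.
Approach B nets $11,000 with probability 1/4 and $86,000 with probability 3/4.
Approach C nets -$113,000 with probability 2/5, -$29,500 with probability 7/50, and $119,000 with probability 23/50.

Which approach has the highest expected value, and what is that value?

Approach B ($67,250)

Approach A = 9/10 × 3000 + 1/10 × 149000 = 2700 + 14900 = 17600
Approach B = 1/4 × 11000 + 3/4 × 86000 = 2750 + 64500 = 67250
Approach C = 2/5 × (-113000) + 7/50 × (-29500) + 23/50 × 119000 = -45200 − 4130 + 54740 = 5410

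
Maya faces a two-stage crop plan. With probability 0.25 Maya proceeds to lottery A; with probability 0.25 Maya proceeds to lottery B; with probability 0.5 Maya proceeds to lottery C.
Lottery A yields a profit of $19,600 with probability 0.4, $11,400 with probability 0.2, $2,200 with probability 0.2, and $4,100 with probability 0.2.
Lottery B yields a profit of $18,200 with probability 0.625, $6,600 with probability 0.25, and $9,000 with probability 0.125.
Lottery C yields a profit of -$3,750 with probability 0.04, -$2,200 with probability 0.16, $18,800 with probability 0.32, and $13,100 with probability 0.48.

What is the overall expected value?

$12,283.50

EV(A) = 0.4 × 19600 + 0.2 × 11400 + 0.2 × 2200 + 0.2 × 4100 = 7840 + 2280 + 440 + 820 = 11380
EV(B) = 0.625 × 18200 + 0.25 × 6600 + 0.125 × 9000 = 11375 + 1650 + 1125 = 14150
EV(C) = 0.04 × (-3750) + 0.16 × (-2200) + 0.32 × 18800 + 0.48 × 13100 = -150 − 352 + 6016 + 6288 = 11802
Overall = 0.25 × 11380 + 0.25 × 14150 + 0.5 × 11802 = 2845 + 3537.5 + 5901 = 12283.5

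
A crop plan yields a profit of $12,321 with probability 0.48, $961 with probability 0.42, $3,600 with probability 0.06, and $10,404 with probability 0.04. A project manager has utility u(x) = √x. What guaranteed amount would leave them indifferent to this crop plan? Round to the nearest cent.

E[u] = 0.48·√12321 + 0.42·√961 + 0.06·√3600 + 0.04·√10404 = 0.48·111 + 0.42·31 + 0.06·60 + 0.04·102 = 73.98
CE = (73.98)² = 5473.0404

$5,473.04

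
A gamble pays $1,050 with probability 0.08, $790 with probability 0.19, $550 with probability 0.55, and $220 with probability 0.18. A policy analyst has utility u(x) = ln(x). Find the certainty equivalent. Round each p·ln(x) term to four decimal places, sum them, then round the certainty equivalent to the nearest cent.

E[u] = 0.08·ln(1050) + 0.19·ln(790) + 0.55·ln(550) + 0.18·ln(220) = 0.5565 + 1.2677 + 3.4705 + 0.9709 = 6.2656
CE = e^6.2656 ≈ 526.16

$526.16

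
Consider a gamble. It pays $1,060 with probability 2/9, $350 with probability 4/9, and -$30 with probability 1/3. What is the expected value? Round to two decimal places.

EV = 2/9 × 1060 + 4/9 × 350 + 1/3 × (-30) = 235.5556 + 155.5556 − 10 = 381.1111

$381.11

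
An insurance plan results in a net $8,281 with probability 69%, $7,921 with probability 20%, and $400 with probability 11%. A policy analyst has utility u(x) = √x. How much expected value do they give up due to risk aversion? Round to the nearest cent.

E[u] = 0.69·√8281 + 0.2·√7921 + 0.11·√400 = 0.69·91 + 0.2·89 + 0.11·20 = 82.79
CE = (82.79)² = 6854.1841
Risk premium = EV − CE = 7342.09 − 6854.1841 = 487.9059

$487.91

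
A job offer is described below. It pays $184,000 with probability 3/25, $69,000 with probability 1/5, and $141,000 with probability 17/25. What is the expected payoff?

EV = 3/25 × 184000 + 1/5 × 69000 + 17/25 × 141000 = 22080 + 13800 + 95880 = 131760

$131,760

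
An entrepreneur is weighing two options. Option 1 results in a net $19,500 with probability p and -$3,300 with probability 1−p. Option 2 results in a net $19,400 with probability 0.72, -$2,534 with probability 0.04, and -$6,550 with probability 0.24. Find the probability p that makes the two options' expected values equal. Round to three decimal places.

EV(Option 2) = 0.72 × 19400 + 0.04 × (-2534) + 0.24 × (-6550) = 13968 − 101.36 − 1572 = 12294.64
p·19500 + (1−p)·(-3300) = 12294.64
22800p − 3300 = 12294.64
p = (12294.64 + 3300) / 22800

p = 0.684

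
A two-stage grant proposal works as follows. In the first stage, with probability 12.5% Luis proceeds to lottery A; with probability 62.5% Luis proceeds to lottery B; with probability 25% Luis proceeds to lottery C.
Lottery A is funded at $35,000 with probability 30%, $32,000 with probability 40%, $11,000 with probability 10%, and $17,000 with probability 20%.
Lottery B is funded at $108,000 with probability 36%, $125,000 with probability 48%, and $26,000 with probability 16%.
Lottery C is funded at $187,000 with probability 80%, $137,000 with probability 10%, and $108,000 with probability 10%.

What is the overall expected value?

$111,400

EV(A) = 0.3 × 35000 + 0.4 × 32000 + 0.1 × 11000 + 0.2 × 17000 = 10500 + 12800 + 1100 + 3400 = 27800
EV(B) = 0.36 × 108000 + 0.48 × 125000 + 0.16 × 26000 = 38880 + 60000 + 4160 = 103040
EV(C) = 0.8 × 187000 + 0.1 × 137000 + 0.1 × 108000 = 149600 + 13700 + 10800 = 174100
Overall = 0.125 × 27800 + 0.625 × 103040 + 0.25 × 174100 = 3475 + 64400 + 43525 = 111400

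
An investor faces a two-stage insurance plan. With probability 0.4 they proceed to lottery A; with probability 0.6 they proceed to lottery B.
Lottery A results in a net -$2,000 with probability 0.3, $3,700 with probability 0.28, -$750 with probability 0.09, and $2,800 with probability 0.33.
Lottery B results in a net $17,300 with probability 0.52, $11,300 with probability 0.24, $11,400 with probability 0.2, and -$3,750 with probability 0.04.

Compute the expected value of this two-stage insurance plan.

EV(A) = 0.3 × (-2000) + 0.28 × 3700 + 0.09 × (-750) + 0.33 × 2800 = -600 + 1036 − 67.5 + 924 = 1292.5
EV(B) = 0.52 × 17300 + 0.24 × 11300 + 0.2 × 11400 + 0.04 × (-3750) = 8996 + 2712 + 2280 − 150 = 13838
Overall = 0.4 × 1292.5 + 0.6 × 13838 = 517 + 8302.8 = 8819.8

$8,819.80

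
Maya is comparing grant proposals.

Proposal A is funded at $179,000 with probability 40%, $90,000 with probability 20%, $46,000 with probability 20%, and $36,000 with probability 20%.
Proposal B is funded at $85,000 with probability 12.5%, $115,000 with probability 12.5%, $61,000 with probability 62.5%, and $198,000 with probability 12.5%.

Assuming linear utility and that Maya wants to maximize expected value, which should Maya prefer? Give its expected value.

Proposal A = 0.4 × 179000 + 0.2 × 90000 + 0.2 × 46000 + 0.2 × 36000 = 71600 + 18000 + 9200 + 7200 = 106000
Proposal B = 0.125 × 85000 + 0.125 × 115000 + 0.625 × 61000 + 0.125 × 198000 = 10625 + 14375 + 38125 + 24750 = 87875

Proposal A ($106,000)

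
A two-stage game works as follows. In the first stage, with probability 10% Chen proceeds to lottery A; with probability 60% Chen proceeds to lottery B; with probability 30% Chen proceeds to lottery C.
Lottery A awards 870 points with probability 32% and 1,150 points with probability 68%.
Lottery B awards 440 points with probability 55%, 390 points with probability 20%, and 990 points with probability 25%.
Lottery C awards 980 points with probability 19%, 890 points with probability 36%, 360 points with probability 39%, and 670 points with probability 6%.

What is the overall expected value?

652.7 points

EV(A) = 0.32 × 870 + 0.68 × 1150 = 278.4 + 782 = 1060.4
EV(B) = 0.55 × 440 + 0.2 × 390 + 0.25 × 990 = 242 + 78 + 247.5 = 567.5
EV(C) = 0.19 × 980 + 0.36 × 890 + 0.39 × 360 + 0.06 × 670 = 186.2 + 320.4 + 140.4 + 40.2 = 687.2
Overall = 0.1 × 1060.4 + 0.6 × 567.5 + 0.3 × 687.2 = 106.04 + 340.5 + 206.16 = 652.7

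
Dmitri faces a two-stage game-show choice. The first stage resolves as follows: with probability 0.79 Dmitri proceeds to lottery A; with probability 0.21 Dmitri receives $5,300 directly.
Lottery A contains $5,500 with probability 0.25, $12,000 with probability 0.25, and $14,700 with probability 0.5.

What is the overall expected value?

EV(A) = 0.25 × 5500 + 0.25 × 12000 + 0.5 × 14700 = 1375 + 3000 + 7350 = 11725
Branch B: 5300 (certain)
Overall = 0.79 × 11725 + 0.21 × 5300 = 9262.75 + 1113 = 10375.75

$10,375.75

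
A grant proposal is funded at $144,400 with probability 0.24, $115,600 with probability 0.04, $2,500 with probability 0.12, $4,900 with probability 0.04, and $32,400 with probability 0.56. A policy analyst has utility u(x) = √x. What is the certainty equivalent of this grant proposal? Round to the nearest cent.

E[u] = 0.24·√144400 + 0.04·√115600 + 0.12·√2500 + 0.04·√4900 + 0.56·√32400 = 0.24·380 + 0.04·340 + 0.12·50 + 0.04·70 + 0.56·180 = 214.4
CE = (214.4)² = 45967.36

$45,967.36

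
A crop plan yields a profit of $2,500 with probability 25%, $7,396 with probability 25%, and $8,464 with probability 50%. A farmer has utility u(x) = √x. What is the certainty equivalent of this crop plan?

E[u] = 0.25·√2500 + 0.25·√7396 + 0.5·√8464 = 0.25·50 + 0.25·86 + 0.5·92 = 80
CE = (80)² = 6400

$6,400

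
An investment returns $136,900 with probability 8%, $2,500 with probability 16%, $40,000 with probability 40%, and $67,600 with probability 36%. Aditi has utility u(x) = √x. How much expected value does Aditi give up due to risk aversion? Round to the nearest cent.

$7,082.56

E[u] = 0.08·√136900 + 0.16·√2500 + 0.4·√40000 + 0.36·√67600 = 0.08·370 + 0.16·50 + 0.4·200 + 0.36·260 = 211.2
CE = (211.2)² = 44605.44
Risk premium = EV − CE = 51688 − 44605.44 = 7082.56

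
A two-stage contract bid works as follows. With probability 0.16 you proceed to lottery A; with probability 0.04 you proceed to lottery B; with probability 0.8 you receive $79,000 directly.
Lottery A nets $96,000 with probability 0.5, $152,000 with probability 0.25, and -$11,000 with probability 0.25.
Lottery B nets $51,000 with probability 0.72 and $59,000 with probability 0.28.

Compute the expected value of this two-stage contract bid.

EV(A) = 0.5 × 96000 + 0.25 × 152000 + 0.25 × (-11000) = 48000 + 38000 − 2750 = 83250
EV(B) = 0.72 × 51000 + 0.28 × 59000 = 36720 + 16520 = 53240
Branch C: 79000 (certain)
Overall = 0.16 × 83250 + 0.04 × 53240 + 0.8 × 79000 = 13320 + 2129.6 + 63200 = 78649.6

$78,649.60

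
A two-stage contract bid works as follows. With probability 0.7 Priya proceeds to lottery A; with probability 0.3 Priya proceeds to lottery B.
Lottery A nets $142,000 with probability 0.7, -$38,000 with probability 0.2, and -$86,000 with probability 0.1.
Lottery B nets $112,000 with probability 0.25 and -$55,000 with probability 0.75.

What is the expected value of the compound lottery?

$54,265

EV(A) = 0.7 × 142000 + 0.2 × (-38000) + 0.1 × (-86000) = 99400 − 7600 − 8600 = 83200
EV(B) = 0.25 × 112000 + 0.75 × (-55000) = 28000 − 41250 = -13250
Overall = 0.7 × 83200 + 0.3 × (-13250) = 58240 − 3975 = 54265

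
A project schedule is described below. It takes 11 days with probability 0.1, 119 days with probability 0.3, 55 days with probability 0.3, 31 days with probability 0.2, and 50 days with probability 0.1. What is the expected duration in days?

EV = 0.1 × 11 + 0.3 × 119 + 0.3 × 55 + 0.2 × 31 + 0.1 × 50 = 1.1 + 35.7 + 16.5 + 6.2 + 5 = 64.5

64.5 days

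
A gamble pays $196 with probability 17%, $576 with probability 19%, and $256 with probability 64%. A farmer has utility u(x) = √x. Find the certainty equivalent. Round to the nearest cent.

$295.15

E[u] = 0.17·√196 + 0.19·√576 + 0.64·√256 = 0.17·14 + 0.19·24 + 0.64·16 = 17.18
CE = (17.18)² = 295.1524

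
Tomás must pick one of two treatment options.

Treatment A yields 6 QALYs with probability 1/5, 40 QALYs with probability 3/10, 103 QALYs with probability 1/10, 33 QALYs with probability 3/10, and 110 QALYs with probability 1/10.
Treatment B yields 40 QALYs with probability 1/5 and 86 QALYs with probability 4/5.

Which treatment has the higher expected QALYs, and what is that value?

Treatment B (76.8 QALYs)

Treatment A = 1/5 × 6 + 3/10 × 40 + 1/10 × 103 + 3/10 × 33 + 1/10 × 110 = 1.2 + 12 + 10.3 + 9.9 + 11 = 44.4
Treatment B = 1/5 × 40 + 4/5 × 86 = 8 + 68.8 = 76.8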